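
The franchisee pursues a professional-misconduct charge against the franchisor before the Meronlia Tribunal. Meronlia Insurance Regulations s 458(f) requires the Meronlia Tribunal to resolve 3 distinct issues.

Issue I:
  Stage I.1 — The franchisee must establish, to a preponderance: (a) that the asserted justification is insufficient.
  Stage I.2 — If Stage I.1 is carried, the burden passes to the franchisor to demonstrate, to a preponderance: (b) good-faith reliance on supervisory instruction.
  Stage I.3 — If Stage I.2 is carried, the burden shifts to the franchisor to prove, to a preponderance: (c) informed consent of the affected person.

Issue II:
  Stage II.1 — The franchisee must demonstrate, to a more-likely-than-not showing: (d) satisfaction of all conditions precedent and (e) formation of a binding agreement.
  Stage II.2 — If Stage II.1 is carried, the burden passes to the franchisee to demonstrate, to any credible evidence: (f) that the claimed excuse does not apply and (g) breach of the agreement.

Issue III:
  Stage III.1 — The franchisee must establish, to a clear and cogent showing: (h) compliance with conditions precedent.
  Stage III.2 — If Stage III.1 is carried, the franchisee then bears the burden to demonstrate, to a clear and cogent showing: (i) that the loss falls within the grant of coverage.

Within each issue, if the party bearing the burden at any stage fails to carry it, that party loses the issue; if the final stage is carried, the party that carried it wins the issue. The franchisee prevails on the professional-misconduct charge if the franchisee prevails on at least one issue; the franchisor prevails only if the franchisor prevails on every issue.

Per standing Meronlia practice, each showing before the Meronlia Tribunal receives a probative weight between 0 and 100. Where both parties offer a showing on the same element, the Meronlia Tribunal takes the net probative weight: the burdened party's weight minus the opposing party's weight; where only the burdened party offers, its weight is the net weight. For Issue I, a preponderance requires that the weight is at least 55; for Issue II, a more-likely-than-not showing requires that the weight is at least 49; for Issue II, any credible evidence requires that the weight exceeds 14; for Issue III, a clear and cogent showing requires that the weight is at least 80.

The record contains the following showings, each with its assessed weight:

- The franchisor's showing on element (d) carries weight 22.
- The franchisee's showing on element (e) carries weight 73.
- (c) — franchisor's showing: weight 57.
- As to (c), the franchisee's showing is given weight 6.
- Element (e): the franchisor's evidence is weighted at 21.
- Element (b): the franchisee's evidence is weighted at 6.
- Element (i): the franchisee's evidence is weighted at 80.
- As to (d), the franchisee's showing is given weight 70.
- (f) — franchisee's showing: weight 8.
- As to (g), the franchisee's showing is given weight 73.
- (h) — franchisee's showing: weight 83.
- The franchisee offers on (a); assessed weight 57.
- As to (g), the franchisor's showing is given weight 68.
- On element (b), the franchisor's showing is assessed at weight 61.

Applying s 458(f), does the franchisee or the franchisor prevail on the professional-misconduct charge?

— Issue I —
Stage I.1 — burden on franchisee; standard: a preponderance (weight is at least 55).
    (a): 57 ≥ 55 [met]
  The franchisee carries Stage I.1; the franchisor now bears the burden.
Stage I.2 — burden on franchisor; standard: a preponderance (weight is at least 55).
    (b): 61 − 6 = 55 ≥ 55 [met]
  Stage I.2 is satisfied; the franchisor continues to bear the burden.
Stage I.3 — burden on franchisor; standard: a preponderance (weight is at least 55).
    (c): 57 − 6 = 51 < 55 [not met]
  Stage I.3 not carried; the franchisor fails its burden.
The franchisee prevails on this issue.
— Issue II —
Stage II.1 (franchisee, a more-likely-than-not showing, weight is at least 49): (d) net 70−22=48 < 49 — fails; (e) net 73−21=52 ≥ 49 — meets.
  Not every element is met, so the franchisee fails to carry Stage II.1.
The analysis ends at Stage II.1; the franchisor prevails on this issue.
— Issue III —
Stage III.1 — burden on franchisee; standard: a clear and cogent showing (weight is at least 80).
    (h): 83 ≥ 80 [met]
  All elements met. The franchisee retains the burden for Stage III.2.
Stage III.2 — burden on franchisee; standard: a clear and cogent showing (weight is at least 80).
    (i): 80 ≥ 80 [met]
  The franchisee carries the last stage.
With every stage satisfied, the franchisee prevails on this issue.
Per-issue: Issue I → franchisee; Issue II → franchisor; Issue III → franchisee. The franchisee must prevail on at least one issue; overall, the franchisee prevails.

franchisee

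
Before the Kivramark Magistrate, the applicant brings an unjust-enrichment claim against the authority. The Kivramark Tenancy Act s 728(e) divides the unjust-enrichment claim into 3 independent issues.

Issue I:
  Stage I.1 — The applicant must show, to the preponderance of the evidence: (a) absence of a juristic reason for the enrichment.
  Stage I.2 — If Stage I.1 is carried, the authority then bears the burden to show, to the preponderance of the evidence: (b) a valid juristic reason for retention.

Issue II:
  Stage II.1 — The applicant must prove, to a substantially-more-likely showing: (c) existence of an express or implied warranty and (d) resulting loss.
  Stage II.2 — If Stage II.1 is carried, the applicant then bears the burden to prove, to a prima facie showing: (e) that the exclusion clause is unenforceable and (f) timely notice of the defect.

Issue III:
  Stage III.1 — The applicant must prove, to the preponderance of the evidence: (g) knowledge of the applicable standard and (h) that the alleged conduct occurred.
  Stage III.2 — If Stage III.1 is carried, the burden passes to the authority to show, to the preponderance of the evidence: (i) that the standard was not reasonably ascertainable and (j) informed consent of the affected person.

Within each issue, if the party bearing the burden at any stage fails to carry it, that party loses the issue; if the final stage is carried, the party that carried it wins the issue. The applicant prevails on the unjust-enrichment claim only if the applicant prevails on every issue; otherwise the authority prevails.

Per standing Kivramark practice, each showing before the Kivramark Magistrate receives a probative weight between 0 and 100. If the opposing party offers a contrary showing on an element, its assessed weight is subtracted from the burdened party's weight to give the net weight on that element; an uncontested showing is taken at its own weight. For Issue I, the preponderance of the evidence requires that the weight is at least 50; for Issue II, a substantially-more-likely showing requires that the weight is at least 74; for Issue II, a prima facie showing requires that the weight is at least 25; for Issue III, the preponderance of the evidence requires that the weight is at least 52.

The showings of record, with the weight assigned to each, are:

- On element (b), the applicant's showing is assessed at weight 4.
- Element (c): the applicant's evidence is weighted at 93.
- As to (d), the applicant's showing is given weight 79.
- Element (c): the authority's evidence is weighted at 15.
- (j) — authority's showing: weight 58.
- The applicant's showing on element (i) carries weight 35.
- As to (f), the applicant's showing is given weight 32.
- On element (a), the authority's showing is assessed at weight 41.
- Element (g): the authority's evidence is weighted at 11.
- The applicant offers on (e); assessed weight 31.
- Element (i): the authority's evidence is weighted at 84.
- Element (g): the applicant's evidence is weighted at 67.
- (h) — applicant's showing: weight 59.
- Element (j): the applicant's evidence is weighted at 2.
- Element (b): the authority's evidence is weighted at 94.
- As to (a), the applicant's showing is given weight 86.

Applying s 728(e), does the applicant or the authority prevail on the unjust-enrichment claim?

authority

— Issue I —
Stage I.1 (applicant, the preponderance of the evidence, weight is at least 50): (a) net 86−41=45 < 50 — fails.
  Stage I.1 not carried; the applicant fails its burden.
So the authority prevails on this issue.
— Issue II —
Stage II.1 (applicant, a substantially-more-likely showing, weight is at least 74): (c) net 93−15=78 ≥ 74 — meets; (d) 79 ≥ 74 — meets.
  All elements met. The applicant retains the burden for Stage II.2.
Stage II.2 (applicant, a prima facie showing, weight is at least 25): (e) 31 ≥ 25 — meets; (f) 32 ≥ 25 — meets.
  All elements met at the final stage.
Every stage carried; the applicant prevails on this issue.
— Issue III —
Stage III.1 (applicant, the preponderance of the evidence, weight is at least 52): (g) net 67−11=56 ≥ 52 — meets; (h) 59 ≥ 52 — meets.
  The applicant carries Stage III.1; the authority now bears the burden.
Stage III.2 (authority, the preponderance of the evidence, weight is at least 52): (i) net 84−35=49 < 52 — fails; (j) net 58−2=56 ≥ 52 — meets.
  Not every element is met, so the authority fails to carry Stage III.2.
So the applicant prevails on this issue.
Per-issue: Issue I → authority; Issue II → applicant; Issue III → applicant. The applicant must prevail on every issue; overall, the authority prevails.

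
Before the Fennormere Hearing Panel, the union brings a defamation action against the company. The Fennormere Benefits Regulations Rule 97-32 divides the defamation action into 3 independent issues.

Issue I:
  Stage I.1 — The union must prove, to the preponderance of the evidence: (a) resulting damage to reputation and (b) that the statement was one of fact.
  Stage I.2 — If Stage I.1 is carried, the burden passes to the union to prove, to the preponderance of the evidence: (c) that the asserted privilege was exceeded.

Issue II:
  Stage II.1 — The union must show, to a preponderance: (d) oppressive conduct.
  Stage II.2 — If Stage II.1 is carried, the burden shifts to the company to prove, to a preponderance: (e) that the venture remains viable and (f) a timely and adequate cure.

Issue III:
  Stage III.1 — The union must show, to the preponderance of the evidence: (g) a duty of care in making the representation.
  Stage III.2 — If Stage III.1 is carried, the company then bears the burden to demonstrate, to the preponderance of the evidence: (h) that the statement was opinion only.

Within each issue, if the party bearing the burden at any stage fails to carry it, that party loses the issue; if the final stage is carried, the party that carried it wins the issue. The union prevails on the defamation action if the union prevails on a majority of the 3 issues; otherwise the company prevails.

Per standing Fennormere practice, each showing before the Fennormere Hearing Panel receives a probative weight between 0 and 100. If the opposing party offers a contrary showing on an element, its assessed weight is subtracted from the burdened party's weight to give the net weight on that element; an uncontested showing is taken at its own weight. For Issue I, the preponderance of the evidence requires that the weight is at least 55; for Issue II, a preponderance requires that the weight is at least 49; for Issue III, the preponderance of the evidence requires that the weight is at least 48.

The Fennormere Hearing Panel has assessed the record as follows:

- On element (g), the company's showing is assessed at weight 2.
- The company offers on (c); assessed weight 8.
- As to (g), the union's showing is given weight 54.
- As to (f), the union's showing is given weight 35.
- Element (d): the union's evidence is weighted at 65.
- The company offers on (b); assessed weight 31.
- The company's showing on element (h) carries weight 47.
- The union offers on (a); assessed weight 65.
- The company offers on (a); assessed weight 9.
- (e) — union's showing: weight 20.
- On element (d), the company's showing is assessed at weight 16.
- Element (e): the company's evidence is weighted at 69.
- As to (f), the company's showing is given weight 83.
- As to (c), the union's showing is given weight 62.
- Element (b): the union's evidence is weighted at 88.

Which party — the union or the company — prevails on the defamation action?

union

— Issue I —
At Stage I.1 the union must meet the preponderance of the evidence (weight is at least 55): on (a) the weight is 65 less the opposing 9 gives net 56, which does reach 55, so (a) meets the standard; on (b) the weight is 88 less the opposing 31 gives net 57, which does reach 55, so (b) meets the standard.
  Stage I.1 is satisfied; the union continues to bear the burden.
At Stage I.2 the union must meet the preponderance of the evidence (weight is at least 55): on (c) the weight is 62 less the opposing 8 gives net 54, which does not reach 55, so (c) does not meet the standard.
  Stage I.2 not carried; the union fails its burden.
The analysis ends at Stage I.2; the company prevails on this issue.
— Issue II —
Stage II.1 (union, a preponderance, weight is at least 49): (d) net 65−16=49 ≥ 49 — meets.
  Stage II.1 is satisfied; the onus moves to the company.
Stage II.2 (company, a preponderance, weight is at least 49): (e) net 69−20=49 ≥ 49 — meets; (f) net 83−35=48 < 49 — fails.
  Not every element is met, so the company fails to carry Stage II.2.
So the union prevails on this issue.
— Issue III —
Stage III.1 (union, the preponderance of the evidence, weight is at least 48): (g) net 54−2=52 ≥ 48 — meets.
  All elements met. The burden passes to the company.
Stage III.2 (company, the preponderance of the evidence, weight is at least 48): (h) 47 < 48 — fails.
  Not every element is met, so the company fails to carry Stage III.2.
The union prevails on this issue.
Per-issue: Issue I → company; Issue II → union; Issue III → union. The union must prevail on a majority of issues; overall, the union prevails.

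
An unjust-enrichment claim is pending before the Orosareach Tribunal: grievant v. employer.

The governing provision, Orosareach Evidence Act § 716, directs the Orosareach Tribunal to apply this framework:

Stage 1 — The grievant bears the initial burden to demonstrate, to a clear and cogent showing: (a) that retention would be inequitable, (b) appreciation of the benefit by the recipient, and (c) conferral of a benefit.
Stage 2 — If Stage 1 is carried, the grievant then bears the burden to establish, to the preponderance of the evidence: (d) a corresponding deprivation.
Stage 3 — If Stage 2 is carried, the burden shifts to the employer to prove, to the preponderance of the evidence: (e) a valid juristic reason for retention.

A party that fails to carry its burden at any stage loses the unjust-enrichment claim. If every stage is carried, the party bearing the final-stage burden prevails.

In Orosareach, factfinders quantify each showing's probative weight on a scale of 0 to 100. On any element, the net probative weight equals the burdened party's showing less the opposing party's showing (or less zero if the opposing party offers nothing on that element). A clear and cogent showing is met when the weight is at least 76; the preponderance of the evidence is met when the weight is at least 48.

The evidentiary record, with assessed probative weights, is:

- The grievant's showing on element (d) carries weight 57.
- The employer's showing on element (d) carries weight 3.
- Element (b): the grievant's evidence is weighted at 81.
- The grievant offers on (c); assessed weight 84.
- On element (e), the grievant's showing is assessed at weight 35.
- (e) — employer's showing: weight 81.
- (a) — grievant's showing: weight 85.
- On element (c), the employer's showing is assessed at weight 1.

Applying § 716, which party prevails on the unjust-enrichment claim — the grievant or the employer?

grievant

At Stage 1 the grievant must meet a clear and cogent showing (weight is at least 76): on (a) the weight is 85, which does reach 76, so (a) meets the standard; on (b) the weight is 81, ≥ 76, so (b) meets the standard; on (c) the weight is 84 less the opposing 1 gives net 83, which does reach 76, so (c) meets the standard.
  Stage 1 carried; the burden remains with the grievant.
At Stage 2 the grievant must meet the preponderance of the evidence (weight is at least 48): on (d) the weight is 57 less the opposing 3 gives net 54, which does reach 48, so (d) meets the standard.
  All elements met. The burden passes to the employer.
At Stage 3 the employer must meet the preponderance of the evidence (weight is at least 48): on (e) the weight is 81 less the opposing 35 gives net 46, which does not reach 48, so (e) does not meet the standard.
  The employer does not carry Stage 3.
The analysis ends at Stage 3; the grievant prevails.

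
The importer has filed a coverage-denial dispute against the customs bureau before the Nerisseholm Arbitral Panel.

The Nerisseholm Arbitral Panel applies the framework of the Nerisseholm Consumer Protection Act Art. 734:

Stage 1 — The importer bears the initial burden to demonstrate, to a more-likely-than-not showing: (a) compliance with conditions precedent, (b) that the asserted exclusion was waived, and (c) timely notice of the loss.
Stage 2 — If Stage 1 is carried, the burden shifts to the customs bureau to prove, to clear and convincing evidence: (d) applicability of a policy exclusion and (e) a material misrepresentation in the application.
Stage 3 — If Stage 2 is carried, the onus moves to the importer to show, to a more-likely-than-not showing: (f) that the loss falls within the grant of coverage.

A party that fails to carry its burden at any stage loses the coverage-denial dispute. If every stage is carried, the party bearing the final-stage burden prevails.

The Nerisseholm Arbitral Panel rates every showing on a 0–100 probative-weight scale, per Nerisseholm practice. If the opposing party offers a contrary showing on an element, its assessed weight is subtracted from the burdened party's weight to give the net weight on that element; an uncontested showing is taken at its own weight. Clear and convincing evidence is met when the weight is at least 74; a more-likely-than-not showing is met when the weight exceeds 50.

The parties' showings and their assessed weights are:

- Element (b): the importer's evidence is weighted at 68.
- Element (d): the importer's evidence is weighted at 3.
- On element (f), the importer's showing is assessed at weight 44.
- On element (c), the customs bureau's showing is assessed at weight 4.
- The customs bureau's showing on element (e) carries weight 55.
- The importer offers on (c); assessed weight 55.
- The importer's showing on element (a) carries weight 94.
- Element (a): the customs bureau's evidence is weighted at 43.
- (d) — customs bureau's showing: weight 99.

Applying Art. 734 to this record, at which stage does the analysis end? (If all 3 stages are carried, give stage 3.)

stage 2

At Stage 1 the importer must meet a more-likely-than-not showing (weight exceeds 50): on (a) the weight is 94 less the opposing 43 gives net 51, > 50, so (a) meets the standard; on (b) the weight is 68, > 50, so (b) meets the standard; on (c) the weight is 55 less the opposing 4 gives net 51, > 50, so (c) meets the standard.
  Stage 1 carried; the burden shifts to the customs bureau.
At Stage 2 the customs bureau must meet clear and convincing evidence (weight is at least 74): on (d) the weight is 99 less the opposing 3 gives net 96, which does reach 74, so (d) meets the standard; on (e) the weight is 55, < 74, so (e) does not meet the standard.
  Stage 2 not carried; the customs bureau fails its burden.
So the importer prevails.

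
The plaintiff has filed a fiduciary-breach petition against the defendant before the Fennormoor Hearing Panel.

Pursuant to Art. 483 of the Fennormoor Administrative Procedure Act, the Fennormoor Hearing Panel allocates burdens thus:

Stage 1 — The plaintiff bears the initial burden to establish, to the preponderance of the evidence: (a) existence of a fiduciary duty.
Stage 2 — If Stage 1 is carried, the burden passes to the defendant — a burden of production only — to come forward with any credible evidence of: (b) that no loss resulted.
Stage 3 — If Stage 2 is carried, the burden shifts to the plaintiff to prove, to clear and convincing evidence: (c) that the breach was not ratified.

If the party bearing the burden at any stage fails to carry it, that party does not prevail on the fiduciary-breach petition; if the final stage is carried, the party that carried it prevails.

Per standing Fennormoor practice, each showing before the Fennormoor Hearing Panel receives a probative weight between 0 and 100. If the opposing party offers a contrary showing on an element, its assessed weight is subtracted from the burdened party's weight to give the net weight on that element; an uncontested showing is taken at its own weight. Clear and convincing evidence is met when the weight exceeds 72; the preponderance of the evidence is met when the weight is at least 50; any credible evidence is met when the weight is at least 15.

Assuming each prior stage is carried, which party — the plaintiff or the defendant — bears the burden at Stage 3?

plaintiff

Stage 3's rule assigns the burden to the plaintiff (to clear and convincing evidence).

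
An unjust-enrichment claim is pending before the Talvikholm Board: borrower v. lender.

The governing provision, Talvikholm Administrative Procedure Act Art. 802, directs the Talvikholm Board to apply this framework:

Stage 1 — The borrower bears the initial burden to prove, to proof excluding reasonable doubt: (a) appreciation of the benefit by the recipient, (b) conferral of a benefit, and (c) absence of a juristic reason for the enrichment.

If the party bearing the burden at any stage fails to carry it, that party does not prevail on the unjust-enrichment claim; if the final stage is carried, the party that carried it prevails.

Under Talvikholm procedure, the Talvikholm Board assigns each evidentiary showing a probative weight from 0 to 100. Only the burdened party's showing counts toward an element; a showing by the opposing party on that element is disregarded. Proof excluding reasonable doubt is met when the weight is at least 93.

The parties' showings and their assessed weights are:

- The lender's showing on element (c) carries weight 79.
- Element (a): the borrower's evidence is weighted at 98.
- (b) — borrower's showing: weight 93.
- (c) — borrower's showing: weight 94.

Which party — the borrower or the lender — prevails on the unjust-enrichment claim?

borrower

At Stage 1 the borrower must meet proof excluding reasonable doubt (weight is at least 93): on (a) the weight is 98, which does reach 93, so (a) meets the standard; on (b) the weight is 93, which does reach 93, so (b) meets the standard; on (c) the weight is 94 (the lender's 79 is given no effect), ≥ 93, so (c) meets the standard.
  All elements met at the final stage.
With every stage satisfied, the borrower prevails.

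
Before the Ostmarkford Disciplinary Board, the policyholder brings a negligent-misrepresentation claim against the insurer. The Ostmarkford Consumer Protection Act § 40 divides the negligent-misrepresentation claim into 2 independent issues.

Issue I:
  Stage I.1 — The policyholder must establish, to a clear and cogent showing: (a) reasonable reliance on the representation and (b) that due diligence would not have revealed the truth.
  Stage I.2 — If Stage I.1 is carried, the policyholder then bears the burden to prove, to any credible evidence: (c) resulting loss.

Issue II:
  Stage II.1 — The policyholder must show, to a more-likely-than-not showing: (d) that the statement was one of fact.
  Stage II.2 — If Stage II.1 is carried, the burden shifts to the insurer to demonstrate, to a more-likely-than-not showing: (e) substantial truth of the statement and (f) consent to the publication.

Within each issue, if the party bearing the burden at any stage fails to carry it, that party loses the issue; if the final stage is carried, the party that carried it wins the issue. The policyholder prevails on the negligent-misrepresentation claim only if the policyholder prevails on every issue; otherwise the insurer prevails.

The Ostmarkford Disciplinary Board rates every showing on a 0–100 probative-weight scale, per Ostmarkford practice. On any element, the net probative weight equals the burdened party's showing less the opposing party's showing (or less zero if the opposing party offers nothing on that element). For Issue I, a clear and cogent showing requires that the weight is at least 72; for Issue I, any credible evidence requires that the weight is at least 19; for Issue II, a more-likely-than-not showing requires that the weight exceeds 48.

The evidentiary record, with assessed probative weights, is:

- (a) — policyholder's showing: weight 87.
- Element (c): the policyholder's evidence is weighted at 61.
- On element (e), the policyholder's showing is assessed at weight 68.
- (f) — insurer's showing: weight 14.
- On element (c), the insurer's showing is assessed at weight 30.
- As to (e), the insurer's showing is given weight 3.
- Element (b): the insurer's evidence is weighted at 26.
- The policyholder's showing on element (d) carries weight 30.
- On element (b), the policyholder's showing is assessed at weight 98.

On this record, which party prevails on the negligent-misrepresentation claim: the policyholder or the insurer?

— Issue I —
At Stage I.1 the policyholder must meet a clear and cogent showing (weight is at least 72): on (a) the weight is 87, which does reach 72, so (a) meets the standard; on (b) the weight is 98 less the opposing 26 gives net 72, ≥ 72, so (b) meets the standard.
  All elements met. The policyholder retains the burden for Stage I.2.
At Stage I.2 the policyholder must meet any credible evidence (weight is at least 19): on (c) the weight is 61 less the opposing 30 gives net 31, ≥ 19, so (c) meets the standard.
  All elements met at the final stage.
All stages carried — the policyholder prevails on this issue.
— Issue II —
Stage II.1 (policyholder, a more-likely-than-not showing, weight exceeds 48): (d) 30 ≤ 48 — fails.
  Stage II.1 not carried; the policyholder fails its burden.
The analysis ends at Stage II.1; the insurer prevails on this issue.
Per-issue: Issue I → policyholder; Issue II → insurer. The policyholder must prevail on every issue; overall, the insurer prevails.

insurer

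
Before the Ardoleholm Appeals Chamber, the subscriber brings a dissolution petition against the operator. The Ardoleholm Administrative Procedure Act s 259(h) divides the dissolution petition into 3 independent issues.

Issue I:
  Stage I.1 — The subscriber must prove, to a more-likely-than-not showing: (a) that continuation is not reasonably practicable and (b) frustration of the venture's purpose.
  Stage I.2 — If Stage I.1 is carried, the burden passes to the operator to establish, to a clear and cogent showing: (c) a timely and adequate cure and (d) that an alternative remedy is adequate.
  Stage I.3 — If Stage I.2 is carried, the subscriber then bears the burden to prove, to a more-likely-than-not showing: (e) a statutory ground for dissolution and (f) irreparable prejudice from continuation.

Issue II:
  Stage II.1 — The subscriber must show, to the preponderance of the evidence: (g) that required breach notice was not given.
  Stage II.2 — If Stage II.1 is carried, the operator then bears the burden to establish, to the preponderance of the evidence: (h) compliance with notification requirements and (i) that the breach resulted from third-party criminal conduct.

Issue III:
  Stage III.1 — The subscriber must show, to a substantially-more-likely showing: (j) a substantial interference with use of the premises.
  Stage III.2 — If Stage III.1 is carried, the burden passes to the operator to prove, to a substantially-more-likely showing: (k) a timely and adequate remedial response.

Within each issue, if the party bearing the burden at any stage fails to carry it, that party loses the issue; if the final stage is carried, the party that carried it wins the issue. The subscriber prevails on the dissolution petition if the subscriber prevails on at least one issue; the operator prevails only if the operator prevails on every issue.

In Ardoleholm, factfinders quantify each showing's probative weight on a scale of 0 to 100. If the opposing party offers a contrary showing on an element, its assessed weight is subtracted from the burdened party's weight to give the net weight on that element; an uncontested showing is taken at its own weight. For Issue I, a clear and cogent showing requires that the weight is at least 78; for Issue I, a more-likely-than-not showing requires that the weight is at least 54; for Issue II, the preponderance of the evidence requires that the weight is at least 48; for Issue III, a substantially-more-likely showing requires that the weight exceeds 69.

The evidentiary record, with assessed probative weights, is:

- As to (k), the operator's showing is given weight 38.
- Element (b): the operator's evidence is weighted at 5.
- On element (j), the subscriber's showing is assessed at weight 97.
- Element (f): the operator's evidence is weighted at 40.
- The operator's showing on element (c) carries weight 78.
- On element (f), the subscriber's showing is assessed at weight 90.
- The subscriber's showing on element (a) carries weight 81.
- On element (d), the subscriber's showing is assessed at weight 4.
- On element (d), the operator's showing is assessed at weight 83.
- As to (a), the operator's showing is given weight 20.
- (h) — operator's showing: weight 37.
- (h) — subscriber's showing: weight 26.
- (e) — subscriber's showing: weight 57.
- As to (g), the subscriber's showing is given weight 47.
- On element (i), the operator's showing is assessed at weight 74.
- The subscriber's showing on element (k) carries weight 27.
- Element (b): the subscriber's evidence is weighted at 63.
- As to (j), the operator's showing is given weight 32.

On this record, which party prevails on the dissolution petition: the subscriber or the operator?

— Issue I —
At Stage I.1 the subscriber must meet a more-likely-than-not showing (weight is at least 54): on (a) the weight is 81 less the opposing 20 gives net 61, which does reach 54, so (a) meets the standard; on (b) the weight is 63 less the opposing 5 gives net 58, which does reach 54, so (b) meets the standard.
  Stage I.1 is satisfied; the onus moves to the operator.
At Stage I.2 the operator must meet a clear and cogent showing (weight is at least 78): on (c) the weight is 78, which does reach 78, so (c) meets the standard; on (d) the weight is 83 less the opposing 4 gives net 79, which does reach 78, so (d) meets the standard.
  Stage I.2 is satisfied; the onus moves to the subscriber.
At Stage I.3 the subscriber must meet a more-likely-than-not showing (weight is at least 54): on (e) the weight is 57, which does reach 54, so (e) meets the standard; on (f) the weight is 90 less the opposing 40 gives net 50, which does not reach 54, so (f) does not meet the standard.
  Not every element is met, so the subscriber fails to carry Stage I.3.
The operator prevails on this issue.
— Issue II —
Stage II.1 — burden on subscriber; standard: the preponderance of the evidence (weight is at least 48).
    (g): 47 < 48 [not met]
  Stage II.1 not carried; the subscriber fails its burden.
The analysis ends at Stage II.1; the operator prevails on this issue.
— Issue III —
At Stage III.1 the subscriber must meet a substantially-more-likely showing (weight exceeds 69): on (j) the weight is 97 less the opposing 32 gives net 65, ≤ 69, so (j) does not meet the standard.
  Not every element is met, so the subscriber fails to carry Stage III.1.
The analysis ends at Stage III.1; the operator prevails on this issue.
Per-issue: Issue I → operator; Issue II → operator; Issue III → operator. The subscriber must prevail on at least one issue; overall, the operator prevails.

operator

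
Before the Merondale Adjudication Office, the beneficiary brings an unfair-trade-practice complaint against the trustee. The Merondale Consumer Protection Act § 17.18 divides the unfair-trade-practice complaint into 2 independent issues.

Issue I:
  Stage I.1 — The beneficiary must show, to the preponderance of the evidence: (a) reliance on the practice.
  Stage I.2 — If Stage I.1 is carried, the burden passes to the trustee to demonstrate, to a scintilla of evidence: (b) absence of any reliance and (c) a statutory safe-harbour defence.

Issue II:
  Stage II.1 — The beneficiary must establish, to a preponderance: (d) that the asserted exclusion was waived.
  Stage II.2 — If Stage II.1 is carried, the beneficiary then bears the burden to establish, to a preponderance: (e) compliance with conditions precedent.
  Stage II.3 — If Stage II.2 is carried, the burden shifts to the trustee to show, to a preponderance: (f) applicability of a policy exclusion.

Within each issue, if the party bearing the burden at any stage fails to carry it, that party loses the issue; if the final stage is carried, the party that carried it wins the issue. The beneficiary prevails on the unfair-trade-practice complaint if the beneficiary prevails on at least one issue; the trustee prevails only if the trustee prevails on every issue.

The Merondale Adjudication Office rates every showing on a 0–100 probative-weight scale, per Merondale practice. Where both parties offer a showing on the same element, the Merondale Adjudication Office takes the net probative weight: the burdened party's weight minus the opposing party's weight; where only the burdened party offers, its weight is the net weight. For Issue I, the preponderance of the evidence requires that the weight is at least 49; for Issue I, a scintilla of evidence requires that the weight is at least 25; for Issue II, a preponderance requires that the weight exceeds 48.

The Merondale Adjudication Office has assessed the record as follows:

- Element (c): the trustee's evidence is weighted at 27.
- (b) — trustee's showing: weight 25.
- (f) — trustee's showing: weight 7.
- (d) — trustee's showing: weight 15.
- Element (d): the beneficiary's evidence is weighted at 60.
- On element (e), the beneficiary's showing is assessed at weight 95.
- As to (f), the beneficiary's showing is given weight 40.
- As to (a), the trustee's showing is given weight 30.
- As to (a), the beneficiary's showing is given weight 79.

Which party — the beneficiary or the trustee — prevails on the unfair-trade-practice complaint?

— Issue I —
Stage I.1 (beneficiary, the preponderance of the evidence, weight is at least 49): (a) net 79−30=49 ≥ 49 — meets.
  Stage I.1 carried; the burden shifts to the trustee.
Stage I.2 (trustee, a scintilla of evidence, weight is at least 25): (b) 25 ≥ 25 — meets; (c) 27 ≥ 25 — meets.
  The trustee carries the last stage.
All stages carried — the trustee prevails on this issue.
— Issue II —
At Stage II.1 the beneficiary must meet a preponderance (weight exceeds 48): on (d) the weight is 60 less the opposing 15 gives net 45, ≤ 48, so (d) does not meet the standard.
  The beneficiary does not carry Stage II.1.
The analysis ends at Stage II.1; the trustee prevails on this issue.
Per-issue: Issue I → trustee; Issue II → trustee. The beneficiary must prevail on at least one issue; overall, the trustee prevails.

trustee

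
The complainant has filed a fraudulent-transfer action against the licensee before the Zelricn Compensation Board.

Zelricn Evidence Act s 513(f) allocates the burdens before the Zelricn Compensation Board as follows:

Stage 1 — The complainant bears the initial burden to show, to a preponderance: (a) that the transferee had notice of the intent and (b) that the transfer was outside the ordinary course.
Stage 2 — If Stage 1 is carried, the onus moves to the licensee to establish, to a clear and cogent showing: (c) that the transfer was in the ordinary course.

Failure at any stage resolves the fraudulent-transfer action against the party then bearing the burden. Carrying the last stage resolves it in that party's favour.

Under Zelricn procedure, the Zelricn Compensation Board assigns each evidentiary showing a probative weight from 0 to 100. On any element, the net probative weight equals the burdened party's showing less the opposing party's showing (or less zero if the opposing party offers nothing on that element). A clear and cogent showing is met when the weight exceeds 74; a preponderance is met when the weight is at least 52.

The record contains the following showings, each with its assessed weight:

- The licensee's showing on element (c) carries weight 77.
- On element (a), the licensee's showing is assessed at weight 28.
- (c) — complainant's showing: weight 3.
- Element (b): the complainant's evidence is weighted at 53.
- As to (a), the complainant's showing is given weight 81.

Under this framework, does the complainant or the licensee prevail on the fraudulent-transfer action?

complainant

Stage 1 (complainant, a preponderance, weight is at least 52): (a) net 81−28=53 ≥ 52 — meets; (b) 53 ≥ 52 — meets.
  Stage 1 carried; the burden shifts to the licensee.
Stage 2 (licensee, a clear and cogent showing, weight exceeds 74): (c) net 77−3=74 ≤ 74 — fails.
  Not every element is met, so the licensee fails to carry Stage 2.
So the complainant prevails.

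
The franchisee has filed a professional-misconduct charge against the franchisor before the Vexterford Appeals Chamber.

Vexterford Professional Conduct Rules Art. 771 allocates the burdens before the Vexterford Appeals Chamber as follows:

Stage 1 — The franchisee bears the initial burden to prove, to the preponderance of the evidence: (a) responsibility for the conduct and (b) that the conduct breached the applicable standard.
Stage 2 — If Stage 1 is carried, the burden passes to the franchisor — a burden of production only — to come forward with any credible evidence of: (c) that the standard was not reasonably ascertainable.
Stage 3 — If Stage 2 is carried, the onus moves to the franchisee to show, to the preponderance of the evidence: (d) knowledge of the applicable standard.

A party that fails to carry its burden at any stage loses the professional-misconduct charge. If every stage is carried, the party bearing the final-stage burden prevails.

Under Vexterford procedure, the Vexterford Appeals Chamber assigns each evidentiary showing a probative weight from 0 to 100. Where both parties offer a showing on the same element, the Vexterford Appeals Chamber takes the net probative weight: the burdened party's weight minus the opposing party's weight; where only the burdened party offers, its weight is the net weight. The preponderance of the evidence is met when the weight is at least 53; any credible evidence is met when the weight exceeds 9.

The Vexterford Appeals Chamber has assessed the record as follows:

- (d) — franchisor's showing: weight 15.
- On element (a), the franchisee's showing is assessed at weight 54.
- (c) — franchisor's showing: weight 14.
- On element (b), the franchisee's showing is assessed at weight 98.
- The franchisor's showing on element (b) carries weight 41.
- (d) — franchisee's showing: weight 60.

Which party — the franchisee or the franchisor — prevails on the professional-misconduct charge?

franchisor

At Stage 1 the franchisee must meet the preponderance of the evidence (weight is at least 53): on (a) the weight is 54, ≥ 53, so (a) meets the standard; on (b) the weight is 98 less the opposing 41 gives net 57, which does reach 53, so (b) meets the standard.
  Stage 1 is satisfied; the onus moves to the franchisor.
At Stage 2 the franchisor must meet any credible evidence (weight exceeds 9): on (c) the weight is 14, > 9, so (c) meets the standard.
  The franchisor carries Stage 2; the franchisee now bears the burden.
At Stage 3 the franchisee must meet the preponderance of the evidence (weight is at least 53): on (d) the weight is 60 less the opposing 15 gives net 45, < 53, so (d) does not meet the standard.
  The franchisee does not carry Stage 3.
So the franchisor prevails.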